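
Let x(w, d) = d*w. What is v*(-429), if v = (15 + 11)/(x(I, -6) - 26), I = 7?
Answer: 5577/34 ≈ 164.03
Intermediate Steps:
v = -13/34 (v = (15 + 11)/(-6*7 - 26) = 26/(-42 - 26) = 26/(-68) = 26*(-1/68) = -13/34 ≈ -0.38235)
v*(-429) = -13/34*(-429) = 5577/34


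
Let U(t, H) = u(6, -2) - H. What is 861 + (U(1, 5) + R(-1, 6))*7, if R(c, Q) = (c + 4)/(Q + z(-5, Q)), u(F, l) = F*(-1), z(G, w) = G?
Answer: 805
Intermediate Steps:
u(F, l) = -F
R(c, Q) = (4 + c)/(-5 + Q) (R(c, Q) = (c + 4)/(Q - 5) = (4 + c)/(-5 + Q))
U(t, H) = -6 - H (U(t, H) = -1*6 - H = -6 - H)
861 + (U(1, 5) + R(-1, 6))*7 = 861 + ((-6 - 1*5) + (4 - 1)/(-5 + 6))*7 = 861 + ((-6 - 5) + 3/1)*7 = 861 + (-11 + 1*3)*7 = 861 + (-11 + 3)*7 = 861 - 8*7 = 861 - 56 = 805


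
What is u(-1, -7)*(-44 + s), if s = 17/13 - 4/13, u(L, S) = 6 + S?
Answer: 43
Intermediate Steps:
s = 1 (s = 17*(1/13) - 4*1/13 = 17/13 - 4/13 = 1)
u(-1, -7)*(-44 + s) = (6 - 7)*(-44 + 1) = -1*(-43) = 43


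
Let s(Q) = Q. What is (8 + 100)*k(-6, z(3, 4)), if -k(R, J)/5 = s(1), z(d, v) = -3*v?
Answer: -540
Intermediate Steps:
k(R, J) = -5 (k(R, J) = -5*1 = -5)
(8 + 100)*k(-6, z(3, 4)) = (8 + 100)*(-5) = 108*(-5) = -540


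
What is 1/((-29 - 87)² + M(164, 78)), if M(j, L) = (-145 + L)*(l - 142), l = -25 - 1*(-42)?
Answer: 1/21831 ≈ 4.5806e-5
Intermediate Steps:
l = 17 (l = -25 + 42 = 17)
M(j, L) = 18125 - 125*L (M(j, L) = (-145 + L)*(17 - 142) = (-145 + L)*(-125) = 18125 - 125*L)
1/((-29 - 87)² + M(164, 78)) = 1/((-29 - 87)² + (18125 - 125*78)) = 1/((-116)² + (18125 - 9750)) = 1/(13456 + 8375) = 1/21831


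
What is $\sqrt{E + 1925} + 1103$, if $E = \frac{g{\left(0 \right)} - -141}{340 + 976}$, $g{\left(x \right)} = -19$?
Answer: $1103 + \frac{\sqrt{833495838}}{658} \approx 1146.9$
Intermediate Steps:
$E = \frac{61}{658}$ ($E = \frac{-19 - -141}{340 + 976} = \frac{-19 + 141}{1316} = 122 \cdot \frac{1}{1316} = \frac{61}{658} \approx 0.092705$)
$\sqrt{E + 1925} + 1103 = \sqrt{\frac{61}{658} + 1925} + 1103 = \sqrt{\frac{1266711}{658}} + 1103 = \frac{\sqrt{833495838}}{658} + 1103 = 1103 + \frac{\sqrt{833495838}}{658}$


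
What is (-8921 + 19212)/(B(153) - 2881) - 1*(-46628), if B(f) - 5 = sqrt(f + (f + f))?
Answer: 385626720960/8270917 - 30873*sqrt(51)/8270917 ≈ 46624.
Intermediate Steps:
B(f) = 5 + sqrt(3)*sqrt(f) (B(f) = 5 + sqrt(f + (f + f)) = 5 + sqrt(f + 2*f) = 5 + sqrt(3*f) = 5 + sqrt(3)*sqrt(f))
(-8921 + 19212)/(B(153) - 2881) - 1*(-46628) = (-8921 + 19212)/((5 + sqrt(3)*sqrt(153)) - 2881) - 1*(-46628) = 10291/((5 + sqrt(3)*(3*sqrt(17))) - 2881) + 46628 = 10291/((5 + 3*sqrt(51)) - 2881) + 46628 = 10291/(-2876 + 3*sqrt(51)) + 46628 = 46628 + 10291/(-2876 + 3*sqrt(51))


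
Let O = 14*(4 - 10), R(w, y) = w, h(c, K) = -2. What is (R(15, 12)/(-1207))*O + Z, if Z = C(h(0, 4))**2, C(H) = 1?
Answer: 2467/1207 ≈ 2.0439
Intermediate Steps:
O = -84 (O = 14*(-6) = -84)
Z = 1 (Z = 1**2 = 1)
(R(15, 12)/(-1207))*O + Z = (15/(-1207))*(-84) + 1 = (15*(-1/1207))*(-84) + 1 = -15/1207*(-84) + 1 = 1260/1207 + 1 = 2467/1207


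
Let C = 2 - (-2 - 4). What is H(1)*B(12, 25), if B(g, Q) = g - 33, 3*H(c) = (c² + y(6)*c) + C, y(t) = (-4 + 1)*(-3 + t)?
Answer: 0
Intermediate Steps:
y(t) = 9 - 3*t (y(t) = -3*(-3 + t) = 9 - 3*t)
C = 8 (C = 2 - 1*(-6) = 2 + 6 = 8)
H(c) = 8/3 - 3*c + c²/3 (H(c) = ((c² + (9 - 3*6)*c) + 8)/3 = ((c² + (9 - 18)*c) + 8)/3 = ((c² - 9*c) + 8)/3 = (8 + c² - 9*c)/3 = 8/3 - 3*c + c²/3)
B(g, Q) = -33 + g
H(1)*B(12, 25) = (8/3 - 3*1 + (⅓)*1²)*(-33 + 12) = (8/3 - 3 + (⅓)*1)*(-21) = (8/3 - 3 + ⅓)*(-21) = 0*(-21) = 0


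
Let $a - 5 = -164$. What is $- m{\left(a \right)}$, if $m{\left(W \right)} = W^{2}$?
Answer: $-25281$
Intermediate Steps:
$a = -159$ ($a = 5 - 164 = -159$)
$- m{\left(a \right)} = - \left(-159\right)^{2} = \left(-1\right) 25281 = -25281$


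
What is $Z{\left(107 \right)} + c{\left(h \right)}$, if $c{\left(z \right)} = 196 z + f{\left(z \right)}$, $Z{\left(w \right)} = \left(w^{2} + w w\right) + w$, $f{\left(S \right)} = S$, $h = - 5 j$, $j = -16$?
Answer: $38765$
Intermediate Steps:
$h = 80$ ($h = \left(-5\right) \left(-16\right) = 80$)
$Z{\left(w \right)} = w + 2 w^{2}$ ($Z{\left(w \right)} = \left(w^{2} + w^{2}\right) + w = 2 w^{2} + w = w + 2 w^{2}$)
$c{\left(z \right)} = 197 z$ ($c{\left(z \right)} = 196 z + z = 197 z$)
$Z{\left(107 \right)} + c{\left(h \right)} = 107 \left(1 + 2 \cdot 107\right) + 197 \cdot 80 = 107 \left(1 + 214\right) + 15760 = 107 \cdot 215 + 15760 = 23005 + 15760 = 38765$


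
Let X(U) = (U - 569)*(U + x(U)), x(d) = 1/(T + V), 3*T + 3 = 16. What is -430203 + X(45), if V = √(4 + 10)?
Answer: -19533105/43 + 4716*√14/43 ≈ -4.5385e+5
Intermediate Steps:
T = 13/3 (T = -1 + (⅓)*16 = -1 + 16/3 = 13/3 ≈ 4.3333)
V = √14 ≈ 3.7417
x(d) = 1/(13/3 + √14)
X(U) = (-569 + U)*(39/43 + U - 9*√14/43) (X(U) = (U - 569)*(U + (39/43 - 9*√14/43)) = (-569 + U)*(39/43 + U - 9*√14/43))
-430203 + X(45) = -430203 + (-22191/43 + 45² - 24428/43*45 + 5121*√14/43 - 9/43*45*√14) = -430203 + (-22191/43 + 2025 - 1099260/43 + 5121*√14/43 - 405*√14/43) = -430203 + (-1034376/43 + 4716*√14/43) = -19533105/43 + 4716*√14/43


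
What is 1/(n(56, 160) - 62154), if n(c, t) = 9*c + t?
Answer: -1/61490 ≈ -1.6263e-5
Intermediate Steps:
n(c, t) = t + 9*c
1/(n(56, 160) - 62154) = 1/((160 + 9*56) - 62154) = 1/((160 + 504) - 62154) = 1/(664 - 62154) = 1/(-61490) = -1/61490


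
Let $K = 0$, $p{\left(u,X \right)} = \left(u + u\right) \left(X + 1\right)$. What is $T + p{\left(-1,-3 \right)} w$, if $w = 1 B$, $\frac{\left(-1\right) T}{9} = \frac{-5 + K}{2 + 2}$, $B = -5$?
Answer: $- \frac{35}{4} \approx -8.75$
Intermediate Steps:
$p{\left(u,X \right)} = 2 u \left(1 + X\right)$
$T = \frac{45}{4}$ ($T = - 9 \frac{-5 + 0}{2 + 2} = - 9 \left(- \frac{5}{4}\right) = - 9 \left(\left(-5\right) \frac{1}{4}\right) = \left(-9\right) \left(- \frac{5}{4}\right) = \frac{45}{4} \approx 11.25$)
$w = -5$ ($w = 1 \left(-5\right) = -5$)
$T + p{\left(-1,-3 \right)} w = \frac{45}{4} + 2 \left(-1\right) \left(1 - 3\right) \left(-5\right) = \frac{45}{4} + 2 \left(-1\right) \left(-2\right) \left(-5\right) = \frac{45}{4} + 4 \left(-5\right) = \frac{45}{4} - 20 = - \frac{35}{4}$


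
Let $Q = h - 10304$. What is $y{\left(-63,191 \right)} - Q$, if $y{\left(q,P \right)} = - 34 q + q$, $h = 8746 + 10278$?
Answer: $-6641$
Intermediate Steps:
$h = 19024$
$y{\left(q,P \right)} = - 33 q$
$Q = 8720$ ($Q = 19024 - 10304 = 8720$)
$y{\left(-63,191 \right)} - Q = \left(-33\right) \left(-63\right) - 8720 = 2079 - 8720 = -6641$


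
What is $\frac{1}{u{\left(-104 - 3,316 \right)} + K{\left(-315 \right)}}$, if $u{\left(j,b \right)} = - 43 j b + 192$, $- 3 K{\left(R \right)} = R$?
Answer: $\frac{1}{1454213} \approx 6.8766 \cdot 10^{-7}$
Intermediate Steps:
$K{\left(R \right)} = - \frac{R}{3}$
$u{\left(j,b \right)} = 192 - 43 b j$ ($u{\left(j,b \right)} = - 43 b j + 192 = 192 - 43 b j$)
$\frac{1}{u{\left(-104 - 3,316 \right)} + K{\left(-315 \right)}} = \frac{1}{\left(192 - 13588 \left(-104 - 3\right)\right) - -105} = \frac{1}{\left(192 - 13588 \left(-104 - 3\right)\right) + 105} = \frac{1}{\left(192 - 13588 \left(-107\right)\right) + 105} = \frac{1}{\left(192 + 1453916\right) + 105} = \frac{1}{1454108 + 105} = \frac{1}{1454213}$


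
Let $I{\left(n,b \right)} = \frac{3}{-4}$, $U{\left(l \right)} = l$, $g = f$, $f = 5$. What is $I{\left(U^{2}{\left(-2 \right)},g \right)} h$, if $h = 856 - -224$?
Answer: $-810$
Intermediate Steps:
$h = 1080$ ($h = 856 + 224 = 1080$)
$g = 5$
$I{\left(n,b \right)} = - \frac{3}{4}$ ($I{\left(n,b \right)} = 3 \left(- \frac{1}{4}\right) = - \frac{3}{4}$)
$I{\left(U^{2}{\left(-2 \right)},g \right)} h = \left(- \frac{3}{4}\right) 1080 = -810$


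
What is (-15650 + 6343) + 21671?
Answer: 12364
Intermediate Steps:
(-15650 + 6343) + 21671 = -9307 + 21671 = 12364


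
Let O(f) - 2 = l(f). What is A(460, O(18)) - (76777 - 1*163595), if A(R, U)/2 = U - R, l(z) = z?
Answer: 85938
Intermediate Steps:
O(f) = 2 + f
A(R, U) = -2*R + 2*U (A(R, U) = 2*(U - R) = -2*R + 2*U)
A(460, O(18)) - (76777 - 1*163595) = (-2*460 + 2*(2 + 18)) - (76777 - 1*163595) = (-920 + 2*20) - (76777 - 163595) = (-920 + 40) - 1*(-86818) = -880 + 86818 = 85938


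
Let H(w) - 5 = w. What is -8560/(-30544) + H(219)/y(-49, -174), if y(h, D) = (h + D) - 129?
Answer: -7478/20999 ≈ -0.35611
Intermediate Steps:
H(w) = 5 + w
y(h, D) = -129 + D + h (y(h, D) = (D + h) - 129 = -129 + D + h)
-8560/(-30544) + H(219)/y(-49, -174) = -8560/(-30544) + (5 + 219)/(-129 - 174 - 49) = -8560*(-1/30544) + 224/(-352) = 535/1909 + 224*(-1/352) = 535/1909 - 7/11 = -7478/20999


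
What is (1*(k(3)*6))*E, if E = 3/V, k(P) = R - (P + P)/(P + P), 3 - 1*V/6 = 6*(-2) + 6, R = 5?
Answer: 4/3 ≈ 1.3333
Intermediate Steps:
V = 54 (V = 18 - 6*(6*(-2) + 6) = 18 - 6*(-12 + 6) = 18 - 6*(-6) = 18 + 36 = 54)
k(P) = 4 (k(P) = 5 - (P + P)/(P + P) = 5 - 2*P/(2*P) = 5 - 2*P*1/(2*P) = 5 - 1*1 = 5 - 1 = 4)
E = 1/18 (E = 3/54 = 3*(1/54) = 1/18 ≈ 0.055556)
(1*(k(3)*6))*E = (1*(4*6))*(1/18) = (1*24)*(1/18) = 24*(1/18) = 4/3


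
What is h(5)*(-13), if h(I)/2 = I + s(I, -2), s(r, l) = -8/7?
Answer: -702/7 ≈ -100.29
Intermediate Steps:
s(r, l) = -8/7 (s(r, l) = -8*⅐ = -8/7)
h(I) = -16/7 + 2*I (h(I) = 2*(I - 8/7) = 2*(-8/7 + I) = -16/7 + 2*I)
h(5)*(-13) = (-16/7 + 2*5)*(-13) = (-16/7 + 10)*(-13) = (54/7)*(-13) = -702/7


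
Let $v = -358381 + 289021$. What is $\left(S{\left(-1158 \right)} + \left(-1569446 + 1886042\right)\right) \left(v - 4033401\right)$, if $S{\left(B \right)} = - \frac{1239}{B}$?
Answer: $- \frac{501383934960909}{386} \approx -1.2989 \cdot 10^{12}$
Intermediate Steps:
$v = -69360$
$\left(S{\left(-1158 \right)} + \left(-1569446 + 1886042\right)\right) \left(v - 4033401\right) = \left(- \frac{1239}{-1158} + \left(-1569446 + 1886042\right)\right) \left(-69360 - 4033401\right) = \left(\left(-1239\right) \left(- \frac{1}{1158}\right) + 316596\right) \left(-4102761\right) = \left(\frac{413}{386} + 316596\right) \left(-4102761\right) = \frac{122206469}{386} \left(-4102761\right) = - \frac{501383934960909}{386}$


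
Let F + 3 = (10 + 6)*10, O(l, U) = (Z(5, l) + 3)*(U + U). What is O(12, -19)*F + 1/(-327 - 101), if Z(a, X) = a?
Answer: -20427585/428 ≈ -47728.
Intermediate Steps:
O(l, U) = 16*U (O(l, U) = (5 + 3)*(U + U) = 8*(2*U) = 16*U)
F = 157 (F = -3 + (10 + 6)*10 = -3 + 16*10 = -3 + 160 = 157)
O(12, -19)*F + 1/(-327 - 101) = (16*(-19))*157 + 1/(-327 - 101) = -304*157 + 1/(-428) = -47728 - 1/428 = -20427585/428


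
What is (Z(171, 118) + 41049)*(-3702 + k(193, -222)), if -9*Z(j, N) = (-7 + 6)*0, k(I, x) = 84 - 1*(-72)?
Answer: -145559754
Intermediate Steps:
k(I, x) = 156 (k(I, x) = 84 + 72 = 156)
Z(j, N) = 0 (Z(j, N) = -(-7 + 6)*0/9 = -(-1)*0/9 = -⅑*0 = 0)
(Z(171, 118) + 41049)*(-3702 + k(193, -222)) = (0 + 41049)*(-3702 + 156) = 41049*(-3546) = -145559754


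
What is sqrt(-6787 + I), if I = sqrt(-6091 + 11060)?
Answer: sqrt(-6787 + sqrt(4969)) ≈ 81.954*I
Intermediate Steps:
I = sqrt(4969) ≈ 70.491
sqrt(-6787 + I) = sqrt(-6787 + sqrt(4969))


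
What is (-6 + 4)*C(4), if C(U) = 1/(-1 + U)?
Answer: -⅔ ≈ -0.66667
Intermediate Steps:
(-6 + 4)*C(4) = (-6 + 4)/(-1 + 4) = -2/3 = -2*⅓ = -⅔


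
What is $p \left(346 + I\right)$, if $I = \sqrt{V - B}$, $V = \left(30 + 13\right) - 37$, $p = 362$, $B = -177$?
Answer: $125252 + 362 \sqrt{183} \approx 1.3015 \cdot 10^{5}$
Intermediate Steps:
$V = 6$ ($V = 43 - 37 = 6$)
$I = \sqrt{183}$ ($I = \sqrt{6 - -177} = \sqrt{6 + 177} = \sqrt{183} \approx 13.528$)
$p \left(346 + I\right) = 362 \left(346 + \sqrt{183}\right) = 125252 + 362 \sqrt{183}$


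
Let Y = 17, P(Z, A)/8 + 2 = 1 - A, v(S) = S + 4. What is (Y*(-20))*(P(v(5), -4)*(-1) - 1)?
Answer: 8500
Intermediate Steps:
v(S) = 4 + S
P(Z, A) = -8 - 8*A (P(Z, A) = -16 + 8*(1 - A) = -16 + (8 - 8*A) = -8 - 8*A)
(Y*(-20))*(P(v(5), -4)*(-1) - 1) = (17*(-20))*((-8 - 8*(-4))*(-1) - 1) = -340*((-8 + 32)*(-1) - 1) = -340*(24*(-1) - 1) = -340*(-24 - 1) = -340*(-25) = 8500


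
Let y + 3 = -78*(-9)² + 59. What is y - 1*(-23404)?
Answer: 17142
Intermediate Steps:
y = -6262 (y = -3 + (-78*(-9)² + 59) = -3 + (-78*81 + 59) = -3 + (-6318 + 59) = -3 - 6259 = -6262)
y - 1*(-23404) = -6262 - 1*(-23404) = -6262 + 23404 = 17142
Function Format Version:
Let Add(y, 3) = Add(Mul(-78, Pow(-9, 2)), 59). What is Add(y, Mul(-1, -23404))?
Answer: 17142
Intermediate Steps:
y = -6262 (y = Add(-3, Add(Mul(-78, Pow(-9, 2)), 59)) = Add(-3, Add(Mul(-78, 81), 59)) = Add(-3, Add(-6318, 59)) = Add(-3, -6259) = -6262)
Add(y, Mul(-1, -23404)) = Add(-6262, Mul(-1, -23404)) = Add(-6262, 23404) = 17142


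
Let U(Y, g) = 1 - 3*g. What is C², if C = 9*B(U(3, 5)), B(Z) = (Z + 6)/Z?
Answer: 1296/49 ≈ 26.449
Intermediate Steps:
B(Z) = (6 + Z)/Z
C = 36/7 (C = 9*((6 + (1 - 3*5))/(1 - 3*5)) = 9*((6 + (1 - 15))/(1 - 15)) = 9*((6 - 14)/(-14)) = 9*(-1/14*(-8)) = 9*(4/7) = 36/7 ≈ 5.1429)
C² = (36/7)² = 1296/49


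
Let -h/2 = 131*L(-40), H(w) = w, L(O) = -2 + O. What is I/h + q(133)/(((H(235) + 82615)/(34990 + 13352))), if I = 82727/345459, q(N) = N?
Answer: 12220626596981123/157474272381300 ≈ 77.604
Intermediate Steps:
I = 82727/345459 (I = 82727*(1/345459) = 82727/345459 ≈ 0.23947)
h = 11004 (h = -262*(-2 - 40) = -262*(-42) = -2*(-5502) = 11004)
I/h + q(133)/(((H(235) + 82615)/(34990 + 13352))) = (82727/345459)/11004 + 133/(((235 + 82615)/(34990 + 13352))) = (82727/345459)*(1/11004) + 133/((82850/48342)) = 82727/3801430836 + 133/((82850*(1/48342))) = 82727/3801430836 + 133/(41425/24171) = 82727/3801430836 + 133*(24171/41425) = 82727/3801430836 + 3214743/41425 = 12220626596981123/157474272381300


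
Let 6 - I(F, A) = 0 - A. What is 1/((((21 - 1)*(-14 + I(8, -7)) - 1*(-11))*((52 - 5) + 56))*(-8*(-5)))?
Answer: -1/1190680 ≈ -8.3986e-7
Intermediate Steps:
I(F, A) = 6 + A (I(F, A) = 6 - (0 - A) = 6 - (-1)*A = 6 + A)
1/((((21 - 1)*(-14 + I(8, -7)) - 1*(-11))*((52 - 5) + 56))*(-8*(-5))) = 1/((((21 - 1)*(-14 + (6 - 7)) - 1*(-11))*((52 - 5) + 56))*(-8*(-5))) = 1/(((20*(-14 - 1) + 11)*(47 + 56))*40) = 1/(((20*(-15) + 11)*103)*40) = 1/(((-300 + 11)*103)*40) = 1/(-289*103*40) = 1/(-29767*40) = 1/(-1190680) = -1/1190680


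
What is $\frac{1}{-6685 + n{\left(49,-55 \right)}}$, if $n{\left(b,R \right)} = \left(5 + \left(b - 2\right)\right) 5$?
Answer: $- \frac{1}{6425} \approx -0.00015564$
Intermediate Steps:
$n{\left(b,R \right)} = 15 + 5 b$ ($n{\left(b,R \right)} = \left(5 + \left(b - 2\right)\right) 5 = \left(5 + \left(-2 + b\right)\right) 5 = \left(3 + b\right) 5 = 15 + 5 b$)
$\frac{1}{-6685 + n{\left(49,-55 \right)}} = \frac{1}{-6685 + \left(15 + 5 \cdot 49\right)} = \frac{1}{-6685 + \left(15 + 245\right)} = \frac{1}{-6685 + 260} = \frac{1}{-6425} = - \frac{1}{6425}$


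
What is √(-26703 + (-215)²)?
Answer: √19522 ≈ 139.72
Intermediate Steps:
√(-26703 + (-215)²) = √(-26703 + 46225) = √19522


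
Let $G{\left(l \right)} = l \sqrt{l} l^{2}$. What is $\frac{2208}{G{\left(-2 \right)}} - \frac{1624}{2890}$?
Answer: $- \frac{812}{1445} + 138 i \sqrt{2} \approx -0.56194 + 195.16 i$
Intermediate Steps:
$G{\left(l \right)} = l^{\frac{7}{2}}$ ($G{\left(l \right)} = l^{\frac{3}{2}} l^{2} = l^{\frac{7}{2}}$)
$\frac{2208}{G{\left(-2 \right)}} - \frac{1624}{2890} = \frac{2208}{\left(-2\right)^{\frac{7}{2}}} - \frac{1624}{2890} = \frac{2208}{\left(-8\right) i \sqrt{2}} - \frac{812}{1445} = 2208 \frac{i \sqrt{2}}{16} - \frac{812}{1445} = 138 i \sqrt{2} - \frac{812}{1445} = - \frac{812}{1445} + 138 i \sqrt{2}$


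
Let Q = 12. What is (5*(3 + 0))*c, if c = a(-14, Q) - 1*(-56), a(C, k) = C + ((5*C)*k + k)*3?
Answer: -36630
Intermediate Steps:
a(C, k) = C + 3*k + 15*C*k (a(C, k) = C + (5*C*k + k)*3 = C + (k + 5*C*k)*3 = C + (3*k + 15*C*k) = C + 3*k + 15*C*k)
c = -2442 (c = (-14 + 3*12 + 15*(-14)*12) - 1*(-56) = (-14 + 36 - 2520) + 56 = -2498 + 56 = -2442)
(5*(3 + 0))*c = (5*(3 + 0))*(-2442) = (5*3)*(-2442) = 15*(-2442) = -36630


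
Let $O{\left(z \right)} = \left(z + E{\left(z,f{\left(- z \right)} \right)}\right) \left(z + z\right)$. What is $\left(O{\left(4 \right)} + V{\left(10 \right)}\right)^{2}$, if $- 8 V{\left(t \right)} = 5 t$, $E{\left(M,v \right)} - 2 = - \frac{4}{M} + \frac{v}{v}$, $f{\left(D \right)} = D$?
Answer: $\frac{27889}{16} \approx 1743.1$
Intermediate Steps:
$E{\left(M,v \right)} = 3 - \frac{4}{M}$ ($E{\left(M,v \right)} = 2 + \left(- \frac{4}{M} + \frac{v}{v}\right) = 2 + \left(- \frac{4}{M} + 1\right) = 2 + \left(1 - \frac{4}{M}\right) = 3 - \frac{4}{M}$)
$V{\left(t \right)} = - \frac{5 t}{8}$
$O{\left(z \right)} = 2 z \left(3 + z - \frac{4}{z}\right)$ ($O{\left(z \right)} = \left(z + \left(3 - \frac{4}{z}\right)\right) \left(z + z\right) = \left(3 + z - \frac{4}{z}\right) 2 z = 2 z \left(3 + z - \frac{4}{z}\right)$)
$\left(O{\left(4 \right)} + V{\left(10 \right)}\right)^{2} = \left(\left(-8 + 2 \cdot 4^{2} + 6 \cdot 4\right) - \frac{25}{4}\right)^{2} = \left(\left(-8 + 2 \cdot 16 + 24\right) - \frac{25}{4}\right)^{2} = \left(\left(-8 + 32 + 24\right) - \frac{25}{4}\right)^{2} = \left(48 - \frac{25}{4}\right)^{2} = \left(\frac{167}{4}\right)^{2} = \frac{27889}{16}$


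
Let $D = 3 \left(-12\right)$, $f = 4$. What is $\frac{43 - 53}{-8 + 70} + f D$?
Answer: $- \frac{4469}{31} \approx -144.16$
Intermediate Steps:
$D = -36$
$\frac{43 - 53}{-8 + 70} + f D = \frac{43 - 53}{-8 + 70} + 4 \left(-36\right) = - \frac{10}{62} - 144 = \left(-10\right) \frac{1}{62} - 144 = - \frac{5}{31} - 144 = - \frac{4469}{31}$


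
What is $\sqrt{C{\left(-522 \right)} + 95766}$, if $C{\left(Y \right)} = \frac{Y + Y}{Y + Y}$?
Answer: $\sqrt{95767} \approx 309.46$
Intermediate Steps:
$C{\left(Y \right)} = 1$ ($C{\left(Y \right)} = \frac{2 Y}{2 Y} = 2 Y \frac{1}{2 Y} = 1$)
$\sqrt{C{\left(-522 \right)} + 95766} = \sqrt{1 + 95766} = \sqrt{95767}$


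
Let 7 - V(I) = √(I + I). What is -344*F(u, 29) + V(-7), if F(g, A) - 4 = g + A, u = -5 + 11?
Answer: -13409 - I*√14 ≈ -13409.0 - 3.7417*I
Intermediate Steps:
u = 6
F(g, A) = 4 + A + g (F(g, A) = 4 + (g + A) = 4 + (A + g) = 4 + A + g)
V(I) = 7 - √2*√I (V(I) = 7 - √(I + I) = 7 - √(2*I) = 7 - √2*√I)
-344*F(u, 29) + V(-7) = -344*(4 + 29 + 6) + (7 - √2*√(-7)) = -344*39 + (7 - √2*I*√7) = -13416 + (7 - I*√14) = -13409 - I*√14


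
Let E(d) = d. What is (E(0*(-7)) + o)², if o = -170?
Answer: 28900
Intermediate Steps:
(E(0*(-7)) + o)² = (0*(-7) - 170)² = (0 - 170)² = (-170)² = 28900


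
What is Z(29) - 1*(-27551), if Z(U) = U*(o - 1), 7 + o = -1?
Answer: 27290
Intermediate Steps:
o = -8 (o = -7 - 1 = -8)
Z(U) = -9*U (Z(U) = U*(-8 - 1) = U*(-9) = -9*U)
Z(29) - 1*(-27551) = -9*29 - 1*(-27551) = -261 + 27551 = 27290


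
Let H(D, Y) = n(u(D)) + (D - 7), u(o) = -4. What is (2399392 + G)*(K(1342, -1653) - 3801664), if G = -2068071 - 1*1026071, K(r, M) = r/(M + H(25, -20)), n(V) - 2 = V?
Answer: 4323655259122500/1637 ≈ 2.6412e+12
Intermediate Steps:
n(V) = 2 + V
H(D, Y) = -9 + D (H(D, Y) = (2 - 4) + (D - 7) = -2 + (-7 + D) = -9 + D)
K(r, M) = r/(16 + M) (K(r, M) = r/(M + (-9 + 25)) = r/(M + 16) = r/(16 + M))
G = -3094142 (G = -2068071 - 1026071 = -3094142)
(2399392 + G)*(K(1342, -1653) - 3801664) = (2399392 - 3094142)*(1342/(16 - 1653) - 3801664) = -694750*(1342/(-1637) - 3801664) = -694750*(1342*(-1/1637) - 3801664) = -694750*(-1342/1637 - 3801664) = -694750*(-6223325310/1637) = 4323655259122500/1637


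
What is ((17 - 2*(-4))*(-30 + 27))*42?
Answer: -3150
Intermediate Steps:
((17 - 2*(-4))*(-30 + 27))*42 = ((17 + 8)*(-3))*42 = (25*(-3))*42 = -75*42 = -3150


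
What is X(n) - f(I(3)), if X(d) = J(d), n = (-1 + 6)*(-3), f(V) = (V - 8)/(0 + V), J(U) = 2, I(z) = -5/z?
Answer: -19/5 ≈ -3.8000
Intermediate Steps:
f(V) = (-8 + V)/V
n = -15 (n = 5*(-3) = -15)
X(d) = 2
X(n) - f(I(3)) = 2 - (-8 - 5/3)/((-5/3)) = 2 - (-8 - 5*⅓)/((-5*⅓)) = 2 - (-8 - 5/3)/(-5/3) = 2 - (-3)*(-29)/(5*3) = 2 - 1*29/5 = 2 - 29/5 = -19/5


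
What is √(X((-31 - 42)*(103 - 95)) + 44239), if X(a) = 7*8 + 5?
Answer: 10*√443 ≈ 210.48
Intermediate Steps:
X(a) = 61 (X(a) = 56 + 5 = 61)
√(X((-31 - 42)*(103 - 95)) + 44239) = √(61 + 44239) = √44300 = 10*√443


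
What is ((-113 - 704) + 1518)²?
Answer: 491401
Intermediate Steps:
((-113 - 704) + 1518)² = (-817 + 1518)² = 701² = 491401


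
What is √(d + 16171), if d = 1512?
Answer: √17683 ≈ 132.98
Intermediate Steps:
√(d + 16171) = √(1512 + 16171) = √17683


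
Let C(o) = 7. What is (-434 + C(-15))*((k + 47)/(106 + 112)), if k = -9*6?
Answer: 2989/218 ≈ 13.711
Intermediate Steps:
k = -54
(-434 + C(-15))*((k + 47)/(106 + 112)) = (-434 + 7)*((-54 + 47)/(106 + 112)) = -(-2989)/218 = -427*(-7/218) = 2989/218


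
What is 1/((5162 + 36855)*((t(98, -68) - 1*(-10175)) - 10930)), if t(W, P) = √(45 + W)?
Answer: -755/23944731994 - √143/23944731994 ≈ -3.2030e-8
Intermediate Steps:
1/((5162 + 36855)*((t(98, -68) - 1*(-10175)) - 10930)) = 1/((5162 + 36855)*((√(45 + 98) - 1*(-10175)) - 10930)) = 1/(42017*((√143 + 10175) - 10930)) = 1/(42017*((10175 + √143) - 10930)) = 1/(42017*(-755 + √143)) = 1/(-31722835 + 42017*√143)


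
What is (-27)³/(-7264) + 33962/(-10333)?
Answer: -43315529/75058912 ≈ -0.57709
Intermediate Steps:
(-27)³/(-7264) + 33962/(-10333) = -19683*(-1/7264) + 33962*(-1/10333) = 19683/7264 - 33962/10333 = -43315529/75058912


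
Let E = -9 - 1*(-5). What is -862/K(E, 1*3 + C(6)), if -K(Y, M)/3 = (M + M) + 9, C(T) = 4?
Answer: 862/69 ≈ 12.493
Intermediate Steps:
E = -4 (E = -9 + 5 = -4)
K(Y, M) = -27 - 6*M (K(Y, M) = -3*((M + M) + 9) = -3*(2*M + 9) = -3*(9 + 2*M) = -27 - 6*M)
-862/K(E, 1*3 + C(6)) = -862/(-27 - 6*(1*3 + 4)) = -862/(-27 - 6*(3 + 4)) = -862/(-27 - 6*7) = -862/(-27 - 42) = -862/(-69) = -862*(-1/69) = 862/69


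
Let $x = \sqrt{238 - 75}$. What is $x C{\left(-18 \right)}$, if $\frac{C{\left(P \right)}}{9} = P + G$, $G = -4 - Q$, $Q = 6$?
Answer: $- 252 \sqrt{163} \approx -3217.3$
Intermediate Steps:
$G = -10$ ($G = -4 - 6 = -10$)
$C{\left(P \right)} = -90 + 9 P$ ($C{\left(P \right)} = 9 \left(P - 10\right) = 9 \left(-10 + P\right) = -90 + 9 P$)
$x = \sqrt{163} \approx 12.767$
$x C{\left(-18 \right)} = \sqrt{163} \left(-90 + 9 \left(-18\right)\right) = \sqrt{163} \left(-90 - 162\right) = \sqrt{163} \left(-252\right) = - 252 \sqrt{163}$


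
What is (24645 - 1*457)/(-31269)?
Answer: -24188/31269 ≈ -0.77355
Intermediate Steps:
(24645 - 1*457)/(-31269) = (24645 - 457)*(-1/31269) = 24188*(-1/31269) = -24188/31269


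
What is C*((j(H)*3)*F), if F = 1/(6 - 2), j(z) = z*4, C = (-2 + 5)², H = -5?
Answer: -135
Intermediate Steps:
C = 9 (C = 3² = 9)
j(z) = 4*z
F = ¼ (F = 1/4 = ¼ ≈ 0.25000)
C*((j(H)*3)*F) = 9*(((4*(-5))*3)*(¼)) = 9*(-20*3*(¼)) = 9*(-60*¼) = 9*(-15) = -135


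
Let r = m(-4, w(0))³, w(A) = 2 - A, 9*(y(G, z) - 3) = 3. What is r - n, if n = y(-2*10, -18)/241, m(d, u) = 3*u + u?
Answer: 370166/723 ≈ 511.99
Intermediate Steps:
y(G, z) = 10/3 (y(G, z) = 3 + (⅑)*3 = 3 + ⅓ = 10/3)
m(d, u) = 4*u
r = 512 (r = (4*(2 - 1*0))³ = (4*(2 + 0))³ = (4*2)³ = 8³ = 512)
n = 10/723 (n = (10/3)/241 = (10/3)*(1/241) = 10/723 ≈ 0.013831)
r - n = 512 - 1*10/723 = 512 - 10/723 = 370166/723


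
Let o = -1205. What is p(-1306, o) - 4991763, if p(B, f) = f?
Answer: -4992968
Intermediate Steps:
p(-1306, o) - 4991763 = -1205 - 4991763 = -4992968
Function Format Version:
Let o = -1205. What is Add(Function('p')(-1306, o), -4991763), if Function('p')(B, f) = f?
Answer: -4992968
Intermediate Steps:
Add(Function('p')(-1306, o), -4991763) = Add(-1205, -4991763) = -4992968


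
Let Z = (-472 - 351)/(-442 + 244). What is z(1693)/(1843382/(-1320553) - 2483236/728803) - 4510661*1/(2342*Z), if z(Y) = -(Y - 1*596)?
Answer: -1046806873512271161547/4455055363538161182 ≈ -234.97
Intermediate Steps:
Z = 823/198 (Z = -823/(-198) = -823*(-1/198) = 823/198 ≈ 4.1566)
z(Y) = 596 - Y (z(Y) = -(Y - 596) = -(-596 + Y) = 596 - Y)
z(1693)/(1843382/(-1320553) - 2483236/728803) - 4510661*1/(2342*Z) = (596 - 1*1693)/(1843382/(-1320553) - 2483236/728803) - 4510661/(2342*(823/198)) = (596 - 1693)/(1843382*(-1/1320553) - 2483236*1/728803) - 4510661/963733/99 = -1097/(-1843382/1320553 - 2483236/728803) - 4510661*99/963733 = -1097/(-4622707081254/962422988059) - 446555439/963733 = -1097*(-962422988059/4622707081254) - 446555439/963733 = 1055778017900723/4622707081254 - 446555439/963733 = -1046806873512271161547/4455055363538161182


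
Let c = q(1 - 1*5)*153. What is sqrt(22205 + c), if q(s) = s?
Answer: sqrt(21593) ≈ 146.95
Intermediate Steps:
c = -612 (c = (1 - 1*5)*153 = (1 - 5)*153 = -4*153 = -612)
sqrt(22205 + c) = sqrt(22205 - 612) = sqrt(21593)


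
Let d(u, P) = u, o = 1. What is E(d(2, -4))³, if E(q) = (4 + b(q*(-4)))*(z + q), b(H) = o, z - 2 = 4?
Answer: 64000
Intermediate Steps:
z = 6 (z = 2 + 4 = 6)
b(H) = 1
E(q) = 30 + 5*q (E(q) = (4 + 1)*(6 + q) = 5*(6 + q) = 30 + 5*q)
E(d(2, -4))³ = (30 + 5*2)³ = (30 + 10)³ = 40³ = 64000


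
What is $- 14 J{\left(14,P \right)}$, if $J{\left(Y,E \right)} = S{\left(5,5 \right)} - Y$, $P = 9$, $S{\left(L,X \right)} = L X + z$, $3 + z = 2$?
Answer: $-140$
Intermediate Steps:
$z = -1$ ($z = -3 + 2 = -1$)
$S{\left(L,X \right)} = -1 + L X$ ($S{\left(L,X \right)} = L X - 1 = -1 + L X$)
$J{\left(Y,E \right)} = 24 - Y$ ($J{\left(Y,E \right)} = \left(-1 + 5 \cdot 5\right) - Y = \left(-1 + 25\right) - Y = 24 - Y$)
$- 14 J{\left(14,P \right)} = - 14 \left(24 - 14\right) = \left(-14\right) 10 = -140$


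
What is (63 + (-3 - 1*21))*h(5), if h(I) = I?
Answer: 195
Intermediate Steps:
(63 + (-3 - 1*21))*h(5) = (63 + (-3 - 1*21))*5 = (63 + (-3 - 21))*5 = (63 - 24)*5 = 39*5 = 195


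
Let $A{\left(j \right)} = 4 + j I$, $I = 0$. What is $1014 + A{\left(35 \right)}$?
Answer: $1018$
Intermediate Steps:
$A{\left(j \right)} = 4$ ($A{\left(j \right)} = 4 + j 0 = 4 + 0 = 4$)
$1014 + A{\left(35 \right)} = 1014 + 4 = 1018$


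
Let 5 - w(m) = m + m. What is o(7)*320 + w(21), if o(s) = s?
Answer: 2203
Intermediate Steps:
w(m) = 5 - 2*m (w(m) = 5 - (m + m) = 5 - 2*m)
o(7)*320 + w(21) = 7*320 + (5 - 2*21) = 2240 + (5 - 42) = 2240 - 37 = 2203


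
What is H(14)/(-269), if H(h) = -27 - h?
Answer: 41/269 ≈ 0.15242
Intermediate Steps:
H(14)/(-269) = (-27 - 1*14)/(-269) = (-27 - 14)*(-1/269) = -41*(-1/269) = 41/269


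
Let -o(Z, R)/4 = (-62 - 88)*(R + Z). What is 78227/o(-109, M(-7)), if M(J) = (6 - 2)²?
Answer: -78227/55800 ≈ -1.4019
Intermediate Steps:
M(J) = 16 (M(J) = 4² = 16)
o(Z, R) = 600*R + 600*Z (o(Z, R) = -4*(-62 - 88)*(R + Z) = -(-600)*(R + Z) = -4*(-150*R - 150*Z) = 600*R + 600*Z)
78227/o(-109, M(-7)) = 78227/(600*16 + 600*(-109)) = 78227/(9600 - 65400) = 78227/(-55800) = 78227*(-1/55800) = -78227/55800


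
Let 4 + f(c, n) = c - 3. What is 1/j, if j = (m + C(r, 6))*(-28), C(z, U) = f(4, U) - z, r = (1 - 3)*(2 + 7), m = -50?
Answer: 1/980 ≈ 0.0010204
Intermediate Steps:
f(c, n) = -7 + c (f(c, n) = -4 + (c - 3) = -4 + (-3 + c) = -7 + c)
r = -18 (r = -2*9 = -18)
C(z, U) = -3 - z (C(z, U) = (-7 + 4) - z = -3 - z)
j = 980 (j = (-50 + (-3 - 1*(-18)))*(-28) = (-50 + (-3 + 18))*(-28) = (-50 + 15)*(-28) = -35*(-28) = 980)
1/j = 1/980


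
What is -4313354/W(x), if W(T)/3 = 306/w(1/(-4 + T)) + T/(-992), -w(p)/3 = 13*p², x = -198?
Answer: 27812506592/6193064043 ≈ 4.4909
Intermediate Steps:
w(p) = -39*p²
W(T) = -306*(-4 + T)²/13 - 3*T/992 (W(T) = 3*(306/((-39/(-4 + T)²)) + T/(-992)) = 3*(306/((-39/(-4 + T)²)) + T*(-1/992)) = 3*(306*(-(-4 + T)²/39) - T/992) = 3*(-102*(-4 + T)²/13 - T/992) = -306*(-4 + T)²/13 - 3*T/992)
-4313354/W(x) = -4313354/(-4896/13 - 306/13*(-198)² + (2428377/12896)*(-198)) = -4313354/(-4896/13 - 306/13*39204 - 240409323/6448) = -4313354/(-4896/13 - 11996424/13 - 240409323/6448) = -4313354/(-6193064043/6448) = -4313354*(-6448/6193064043) = 27812506592/6193064043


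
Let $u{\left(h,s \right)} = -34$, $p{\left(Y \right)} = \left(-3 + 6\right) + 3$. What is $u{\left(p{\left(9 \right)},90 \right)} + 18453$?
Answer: $18419$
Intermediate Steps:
$p{\left(Y \right)} = 6$ ($p{\left(Y \right)} = 3 + 3 = 6$)
$u{\left(p{\left(9 \right)},90 \right)} + 18453 = -34 + 18453 = 18419$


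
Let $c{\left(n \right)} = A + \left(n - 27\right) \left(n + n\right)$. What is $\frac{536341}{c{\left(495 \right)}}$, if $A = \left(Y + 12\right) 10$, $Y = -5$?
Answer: $\frac{536341}{463390} \approx 1.1574$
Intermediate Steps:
$A = 70$ ($A = \left(-5 + 12\right) 10 = 7 \cdot 10 = 70$)
$c{\left(n \right)} = 70 + 2 n \left(-27 + n\right)$ ($c{\left(n \right)} = 70 + \left(n - 27\right) \left(n + n\right) = 70 + \left(-27 + n\right) 2 n = 70 + 2 n \left(-27 + n\right)$)
$\frac{536341}{c{\left(495 \right)}} = \frac{536341}{70 - 26730 + 2 \cdot 495^{2}} = \frac{536341}{70 - 26730 + 2 \cdot 245025} = \frac{536341}{70 - 26730 + 490050} = \frac{536341}{463390}$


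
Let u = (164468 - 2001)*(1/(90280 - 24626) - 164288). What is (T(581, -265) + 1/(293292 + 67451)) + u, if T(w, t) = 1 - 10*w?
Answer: -632164642535014530575/23684220922 ≈ -2.6691e+10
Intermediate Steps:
T(w, t) = 1 - 10*w
u = -1752395763613917/65654 (u = 162467*(1/65654 - 164288) = 162467*(-10786164351/65654) = -1752395763613917/65654 ≈ -2.6691e+10)
(T(581, -265) + 1/(293292 + 67451)) + u = ((1 - 10*581) + 1/(293292 + 67451)) - 1752395763613917/65654 = ((1 - 5810) + 1/360743) - 1752395763613917/65654 = (-5809 + 1/360743) - 1752395763613917/65654 = -2095556086/360743 - 1752395763613917/65654 = -632164642535014530575/23684220922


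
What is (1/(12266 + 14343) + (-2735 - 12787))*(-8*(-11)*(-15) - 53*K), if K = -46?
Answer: -461761834846/26609 ≈ -1.7354e+7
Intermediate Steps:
(1/(12266 + 14343) + (-2735 - 12787))*(-8*(-11)*(-15) - 53*K) = (1/(12266 + 14343) + (-2735 - 12787))*(-8*(-11)*(-15) - 53*(-46)) = (1/26609 - 15522)*(88*(-15) + 2438) = (1/26609 - 15522)*(-1320 + 2438) = -413024897/26609*1118 = -461761834846/26609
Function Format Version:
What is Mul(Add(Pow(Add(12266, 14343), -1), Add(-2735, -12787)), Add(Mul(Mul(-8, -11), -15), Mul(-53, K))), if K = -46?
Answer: Rational(-461761834846, 26609) ≈ -1.7354e+7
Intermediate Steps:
Mul(Add(Pow(Add(12266, 14343), -1), Add(-2735, -12787)), Add(Mul(Mul(-8, -11), -15), Mul(-53, K))) = Mul(Add(Pow(Add(12266, 14343), -1), Add(-2735, -12787)), Add(Mul(Mul(-8, -11), -15), Mul(-53, -46))) = Mul(Add(Pow(26609, -1), -15522), Add(Mul(88, -15), 2438)) = Mul(Add(Rational(1, 26609), -15522), Add(-1320, 2438)) = Mul(Rational(-413024897, 26609), 1118) = Rational(-461761834846, 26609)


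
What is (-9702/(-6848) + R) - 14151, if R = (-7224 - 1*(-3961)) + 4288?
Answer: -44938573/3424 ≈ -13125.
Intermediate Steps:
R = 1025 (R = (-7224 + 3961) + 4288 = -3263 + 4288 = 1025)
(-9702/(-6848) + R) - 14151 = (-9702/(-6848) + 1025) - 14151 = (-9702*(-1/6848) + 1025) - 14151 = (4851/3424 + 1025) - 14151 = 3514451/3424 - 14151 = -44938573/3424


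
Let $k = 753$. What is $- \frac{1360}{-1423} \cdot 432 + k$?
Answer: $\frac{1659039}{1423} \approx 1165.9$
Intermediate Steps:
$- \frac{1360}{-1423} \cdot 432 + k = - \frac{1360}{-1423} \cdot 432 + 753 = \left(-1360\right) \left(- \frac{1}{1423}\right) 432 + 753 = \frac{1360}{1423} \cdot 432 + 753 = \frac{587520}{1423} + 753 = \frac{1659039}{1423}$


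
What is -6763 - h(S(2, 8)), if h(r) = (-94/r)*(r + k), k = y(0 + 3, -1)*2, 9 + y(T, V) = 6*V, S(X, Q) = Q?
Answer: -14043/2 ≈ -7021.5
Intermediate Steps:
y(T, V) = -9 + 6*V
k = -30 (k = (-9 + 6*(-1))*2 = (-9 - 6)*2 = -15*2 = -30)
h(r) = -94*(-30 + r)/r (h(r) = (-94/r)*(r - 30) = (-94/r)*(-30 + r) = -94*(-30 + r)/r)
-6763 - h(S(2, 8)) = -6763 - (-94 + 2820/8) = -6763 - (-94 + 2820*(⅛)) = -6763 - (-94 + 705/2) = -6763 - 1*517/2 = -6763 - 517/2 = -14043/2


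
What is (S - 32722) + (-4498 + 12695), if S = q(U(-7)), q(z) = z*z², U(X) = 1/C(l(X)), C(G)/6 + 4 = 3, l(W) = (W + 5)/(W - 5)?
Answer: -5297401/216 ≈ -24525.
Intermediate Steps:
l(W) = (5 + W)/(-5 + W)
C(G) = -6 (C(G) = -24 + 6*3 = -24 + 18 = -6)
U(X) = -⅙ (U(X) = 1/(-6) = -⅙)
q(z) = z³
S = -1/216 (S = (-⅙)³ = -1/216 ≈ -0.0046296)
(S - 32722) + (-4498 + 12695) = (-1/216 - 32722) + (-4498 + 12695) = -7067953/216 + 8197 = -5297401/216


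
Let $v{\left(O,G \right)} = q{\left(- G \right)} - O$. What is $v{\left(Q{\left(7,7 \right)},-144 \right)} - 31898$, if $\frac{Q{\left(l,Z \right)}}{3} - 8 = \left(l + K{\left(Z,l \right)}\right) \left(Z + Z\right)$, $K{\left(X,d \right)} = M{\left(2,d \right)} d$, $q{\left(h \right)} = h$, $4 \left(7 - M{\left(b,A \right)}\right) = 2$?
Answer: $-33983$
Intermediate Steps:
$M{\left(b,A \right)} = \frac{13}{2}$ ($M{\left(b,A \right)} = 7 - \frac{1}{2} = \frac{13}{2}$)
$K{\left(X,d \right)} = \frac{13 d}{2}$
$Q{\left(l,Z \right)} = 24 + 45 Z l$ ($Q{\left(l,Z \right)} = 24 + 3 \left(l + \frac{13 l}{2}\right) \left(Z + Z\right) = 24 + 3 \frac{15 l}{2} \cdot 2 Z = 24 + 3 \cdot 15 Z l = 24 + 45 Z l$)
$v{\left(O,G \right)} = - G - O$
$v{\left(Q{\left(7,7 \right)},-144 \right)} - 31898 = \left(\left(-1\right) \left(-144\right) - \left(24 + 45 \cdot 7 \cdot 7\right)\right) - 31898 = \left(144 - \left(24 + 2205\right)\right) - 31898 = \left(144 - 2229\right) - 31898 = -2085 - 31898 = -33983$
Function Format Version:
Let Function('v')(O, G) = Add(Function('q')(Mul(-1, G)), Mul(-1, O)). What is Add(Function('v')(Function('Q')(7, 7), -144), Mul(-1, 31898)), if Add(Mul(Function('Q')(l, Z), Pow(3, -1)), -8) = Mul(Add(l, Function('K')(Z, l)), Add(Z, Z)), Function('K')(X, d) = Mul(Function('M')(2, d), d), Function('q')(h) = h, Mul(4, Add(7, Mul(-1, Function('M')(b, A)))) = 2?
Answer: -33983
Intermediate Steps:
Function('M')(b, A) = Rational(13, 2) (Function('M')(b, A) = Add(7, Mul(Rational(-1, 4), 2)) = Add(7, Rational(-1, 2)) = Rational(13, 2))
Function('K')(X, d) = Mul(Rational(13, 2), d)
Function('Q')(l, Z) = Add(24, Mul(45, Z, l)) (Function('Q')(l, Z) = Add(24, Mul(3, Mul(Add(l, Mul(Rational(13, 2), l)), Add(Z, Z)))) = Add(24, Mul(3, Mul(Mul(Rational(15, 2), l), Mul(2, Z)))) = Add(24, Mul(3, Mul(15, Z, l))) = Add(24, Mul(45, Z, l)))
Function('v')(O, G) = Add(Mul(-1, G), Mul(-1, O))
Add(Function('v')(Function('Q')(7, 7), -144), Mul(-1, 31898)) = Add(Add(Mul(-1, -144), Mul(-1, Add(24, Mul(45, 7, 7)))), Mul(-1, 31898)) = Add(Add(144, Mul(-1, Add(24, 2205))), -31898) = Add(Add(144, Mul(-1, 2229)), -31898) = Add(Add(144, -2229), -31898) = Add(-2085, -31898) = -33983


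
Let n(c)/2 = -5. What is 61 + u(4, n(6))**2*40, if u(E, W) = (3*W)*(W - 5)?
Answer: 8100061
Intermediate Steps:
n(c) = -10 (n(c) = 2*(-5) = -10)
u(E, W) = 3*W*(-5 + W) (u(E, W) = (3*W)*(-5 + W) = 3*W*(-5 + W))
61 + u(4, n(6))**2*40 = 61 + (3*(-10)*(-5 - 10))**2*40 = 61 + (3*(-10)*(-15))**2*40 = 61 + 450**2*40 = 61 + 202500*40 = 61 + 8100000 = 8100061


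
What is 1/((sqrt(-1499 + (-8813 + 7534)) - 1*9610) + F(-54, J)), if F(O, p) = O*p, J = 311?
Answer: -13202/348586997 - I*sqrt(2778)/697173994 ≈ -3.7873e-5 - 7.56e-8*I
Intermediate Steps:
1/((sqrt(-1499 + (-8813 + 7534)) - 1*9610) + F(-54, J)) = 1/((sqrt(-1499 + (-8813 + 7534)) - 1*9610) - 54*311) = 1/((sqrt(-1499 - 1279) - 9610) - 16794) = 1/((sqrt(-2778) - 9610) - 16794) = 1/((I*sqrt(2778) - 9610) - 16794) = 1/((-9610 + I*sqrt(2778)) - 16794) = 1/(-26404 + I*sqrt(2778))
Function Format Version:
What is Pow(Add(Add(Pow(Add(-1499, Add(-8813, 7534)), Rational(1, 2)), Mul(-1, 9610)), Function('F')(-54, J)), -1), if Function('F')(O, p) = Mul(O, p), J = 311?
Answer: Add(Rational(-13202, 348586997), Mul(Rational(-1, 697173994), I, Pow(2778, Rational(1, 2)))) ≈ Add(-3.7873e-5, Mul(-7.5600e-8, I))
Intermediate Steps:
Pow(Add(Add(Pow(Add(-1499, Add(-8813, 7534)), Rational(1, 2)), Mul(-1, 9610)), Function('F')(-54, J)), -1) = Pow(Add(Add(Pow(Add(-1499, Add(-8813, 7534)), Rational(1, 2)), Mul(-1, 9610)), Mul(-54, 311)), -1) = Pow(Add(Add(Pow(Add(-1499, -1279), Rational(1, 2)), -9610), -16794), -1) = Pow(Add(Add(Pow(-2778, Rational(1, 2)), -9610), -16794), -1) = Pow(Add(Add(Mul(I, Pow(2778, Rational(1, 2))), -9610), -16794), -1) = Pow(Add(Add(-9610, Mul(I, Pow(2778, Rational(1, 2)))), -16794), -1) = Pow(Add(-26404, Mul(I, Pow(2778, Rational(1, 2)))), -1)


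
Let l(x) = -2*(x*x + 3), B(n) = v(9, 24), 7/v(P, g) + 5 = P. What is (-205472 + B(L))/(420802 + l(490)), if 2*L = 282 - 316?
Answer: 821881/237616 ≈ 3.4589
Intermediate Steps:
v(P, g) = 7/(-5 + P)
L = -17 (L = (282 - 316)/2 = (1/2)*(-34) = -17)
B(n) = 7/4 (B(n) = 7/(-5 + 9) = 7/4)
l(x) = -6 - 2*x**2 (l(x) = -2*(x**2 + 3) = -2*(3 + x**2) = -6 - 2*x**2)
(-205472 + B(L))/(420802 + l(490)) = (-205472 + 7/4)/(420802 + (-6 - 2*490**2)) = -821881/(4*(420802 + (-6 - 2*240100))) = -821881/(4*(420802 + (-6 - 480200))) = -821881/(4*(420802 - 480206)) = -821881/4/(-59404) = -821881/4*(-1/59404) = 821881/237616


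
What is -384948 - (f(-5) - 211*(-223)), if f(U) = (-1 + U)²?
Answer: -432037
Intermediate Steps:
-384948 - (f(-5) - 211*(-223)) = -384948 - ((-1 - 5)² - 211*(-223)) = -384948 - ((-6)² + 47053) = -384948 - (36 + 47053) = -384948 - 1*47089 = -384948 - 47089 = -432037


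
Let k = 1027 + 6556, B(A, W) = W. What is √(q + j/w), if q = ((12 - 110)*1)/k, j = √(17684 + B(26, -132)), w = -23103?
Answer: √(-44071859866734 - 590429396252*√1097)/58396683 ≈ 0.13659*I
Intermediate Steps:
j = 4*√1097 (j = √(17684 - 132) = √17552 = 4*√1097 ≈ 132.48)
k = 7583
q = -98/7583 (q = ((12 - 110)*1)/7583 = -98*1*(1/7583) = -98*1/7583 = -98/7583 ≈ -0.012924)
√(q + j/w) = √(-98/7583 + (4*√1097)/(-23103)) = √(-98/7583 + (4*√1097)*(-1/23103)) = √(-98/7583 - 4*√1097/23103)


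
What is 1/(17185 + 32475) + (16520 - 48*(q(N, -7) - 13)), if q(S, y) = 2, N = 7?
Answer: 846603681/49660 ≈ 17048.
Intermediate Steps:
1/(17185 + 32475) + (16520 - 48*(q(N, -7) - 13)) = 1/(17185 + 32475) + (16520 - 48*(2 - 13)) = 1/49660 + (16520 - 48*(-11)) = 1/49660 + (16520 - 1*(-528)) = 1/49660 + (16520 + 528) = 1/49660 + 17048 = 846603681/49660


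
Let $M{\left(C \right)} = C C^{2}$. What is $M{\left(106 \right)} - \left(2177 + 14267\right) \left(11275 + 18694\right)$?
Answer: $-491619220$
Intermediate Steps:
$M{\left(C \right)} = C^{3}$
$M{\left(106 \right)} - \left(2177 + 14267\right) \left(11275 + 18694\right) = 106^{3} - \left(2177 + 14267\right) \left(11275 + 18694\right) = 1191016 - 16444 \cdot 29969 = 1191016 - 492810236 = -491619220$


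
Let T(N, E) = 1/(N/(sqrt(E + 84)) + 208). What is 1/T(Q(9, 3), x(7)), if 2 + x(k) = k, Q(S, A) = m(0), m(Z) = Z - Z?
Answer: 208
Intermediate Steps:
m(Z) = 0
Q(S, A) = 0
x(k) = -2 + k
T(N, E) = 1/(208 + N/sqrt(84 + E)) (T(N, E) = 1/(N/(sqrt(84 + E)) + 208) = 1/(N/sqrt(84 + E) + 208) = 1/(208 + N/sqrt(84 + E)))
1/T(Q(9, 3), x(7)) = 1/(sqrt(84 + (-2 + 7))/(0 + 208*sqrt(84 + (-2 + 7)))) = 1/(sqrt(84 + 5)/(0 + 208*sqrt(84 + 5))) = 1/(sqrt(89)/(0 + 208*sqrt(89))) = 1/(sqrt(89)/((208*sqrt(89)))) = 1/(sqrt(89)*(sqrt(89)/18512)) = 1/(1/208) = 208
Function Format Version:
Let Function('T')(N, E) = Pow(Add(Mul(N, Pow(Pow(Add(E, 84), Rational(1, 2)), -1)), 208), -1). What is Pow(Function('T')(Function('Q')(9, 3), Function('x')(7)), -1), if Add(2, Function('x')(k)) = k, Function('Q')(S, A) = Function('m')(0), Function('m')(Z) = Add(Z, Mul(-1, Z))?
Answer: 208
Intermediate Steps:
Function('m')(Z) = 0
Function('Q')(S, A) = 0
Function('x')(k) = Add(-2, k)
Function('T')(N, E) = Pow(Add(208, Mul(N, Pow(Add(84, E), Rational(-1, 2)))), -1) (Function('T')(N, E) = Pow(Add(Mul(N, Pow(Pow(Add(84, E), Rational(1, 2)), -1)), 208), -1) = Pow(Add(Mul(N, Pow(Add(84, E), Rational(-1, 2))), 208), -1) = Pow(Add(208, Mul(N, Pow(Add(84, E), Rational(-1, 2)))), -1))
Pow(Function('T')(Function('Q')(9, 3), Function('x')(7)), -1) = Pow(Mul(Pow(Add(84, Add(-2, 7)), Rational(1, 2)), Pow(Add(0, Mul(208, Pow(Add(84, Add(-2, 7)), Rational(1, 2)))), -1)), -1) = Pow(Mul(Pow(Add(84, 5), Rational(1, 2)), Pow(Add(0, Mul(208, Pow(Add(84, 5), Rational(1, 2)))), -1)), -1) = Pow(Mul(Pow(89, Rational(1, 2)), Pow(Add(0, Mul(208, Pow(89, Rational(1, 2)))), -1)), -1) = Pow(Mul(Pow(89, Rational(1, 2)), Pow(Mul(208, Pow(89, Rational(1, 2))), -1)), -1) = Pow(Mul(Pow(89, Rational(1, 2)), Mul(Rational(1, 18512), Pow(89, Rational(1, 2)))), -1) = Pow(Rational(1, 208), -1) = 208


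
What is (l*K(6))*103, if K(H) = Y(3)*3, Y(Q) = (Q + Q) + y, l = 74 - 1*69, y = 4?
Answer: 15450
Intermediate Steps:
l = 5 (l = 74 - 69 = 5)
Y(Q) = 4 + 2*Q (Y(Q) = (Q + Q) + 4 = 2*Q + 4 = 4 + 2*Q)
K(H) = 30 (K(H) = (4 + 2*3)*3 = (4 + 6)*3 = 10*3 = 30)
(l*K(6))*103 = (5*30)*103 = 150*103 = 15450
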